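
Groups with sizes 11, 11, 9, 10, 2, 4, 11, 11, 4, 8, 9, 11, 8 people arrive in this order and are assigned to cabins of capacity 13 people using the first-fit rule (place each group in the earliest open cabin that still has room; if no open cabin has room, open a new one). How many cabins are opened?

10

  11 → cabin 1 (new)  [load 11/13]
  11 → cabin 2 (new)  [load 11/13]
  9 → cabin 3 (new)  [load 9/13]
  10 → cabin 4 (new)  [load 10/13]
  2 → cabin 1  [load 13/13]
  4 → cabin 3  [load 13/13]
  11 → cabin 5 (new)  [load 11/13]
  11 → cabin 6 (new)  [load 11/13]
  4 → cabin 7 (new)  [load 4/13]
  8 → cabin 7  [load 12/13]
  9 → cabin 8 (new)  [load 9/13]
  11 → cabin 9 (new)  [load 11/13]
  8 → cabin 10 (new)  [load 8/13]
10 cabins opened.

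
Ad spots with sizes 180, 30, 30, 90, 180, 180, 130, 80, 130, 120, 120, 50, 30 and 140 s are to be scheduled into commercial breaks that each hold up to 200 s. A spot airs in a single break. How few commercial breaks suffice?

Total = 180 + 180 + 180 + 140 + 130 + 130 + 120 + 120 + 90 + 80 + 50 + 30 + 30 + 30 = 1490 s.
Lower bound: ⌈1490/200⌉ = 8 commercial breaks.
A packing using 9 commercial breaks:
  break 1: 180 = 180
  break 2: 180 = 180
  break 3: 180 = 180
  break 4: 140 + 50 = 190
  break 5: 130 + 30 + 30 = 190
  break 6: 130 + 30 = 160
  break 7: 120 + 80 = 200
  break 8: 120 = 120
  break 9: 90 = 90
No arrangement into 8 commercial breaks stays within capacity, so 9 is optimal.

9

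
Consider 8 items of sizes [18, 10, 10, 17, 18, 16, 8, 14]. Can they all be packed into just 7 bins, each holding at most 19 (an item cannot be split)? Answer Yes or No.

A valid assignment using 7 bins:
  bin 1: 18 = 18
  bin 2: 18 = 18
  bin 3: 17 = 17
  bin 4: 16 = 16
  bin 5: 14 = 14
  bin 6: 10 + 8 = 18
  bin 7: 10 = 10
Every load is within 19, so 7 bins suffice.

Yes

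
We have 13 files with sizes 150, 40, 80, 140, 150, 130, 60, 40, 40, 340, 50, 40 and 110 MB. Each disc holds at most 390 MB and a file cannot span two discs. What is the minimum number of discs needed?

4

Total = 340 + 150 + 150 + 140 + 130 + 110 + 80 + 60 + 50 + 40 + 40 + 40 + 40 = 1370 MB.
Lower bound: ⌈1370/390⌉ = 4 discs.
A packing using 4 discs:
  disc 1: 340 + 50 = 390
  disc 2: 150 + 150 + 80 = 380
  disc 3: 140 + 130 + 110 = 380
  disc 4: 60 + 40 + 40 + 40 + 40 = 220
This matches the lower bound, so 4 is optimal.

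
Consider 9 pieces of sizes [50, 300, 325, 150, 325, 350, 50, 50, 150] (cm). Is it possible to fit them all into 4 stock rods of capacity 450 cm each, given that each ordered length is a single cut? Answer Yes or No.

No

Total = 1750 cm; ⌈1750/450⌉ = 4.
The bound of 4 does not rule out 4, but exhaustive search shows no assignment into 4 stock rods of capacity 450 cm exists — the minimum is 5.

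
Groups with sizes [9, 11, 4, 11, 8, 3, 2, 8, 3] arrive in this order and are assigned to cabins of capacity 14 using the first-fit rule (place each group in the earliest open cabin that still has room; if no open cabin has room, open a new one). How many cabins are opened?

  9 → cabin 1 (new)  [load 9/14]
  11 → cabin 2 (new)  [load 11/14]
  4 → cabin 1  [load 13/14]
  11 → cabin 3 (new)  [load 11/14]
  8 → cabin 4 (new)  [load 8/14]
  3 → cabin 2  [load 14/14]
  2 → cabin 3  [load 13/14]
  8 → cabin 5 (new)  [load 8/14]
  3 → cabin 4  [load 11/14]
5 cabins opened.

5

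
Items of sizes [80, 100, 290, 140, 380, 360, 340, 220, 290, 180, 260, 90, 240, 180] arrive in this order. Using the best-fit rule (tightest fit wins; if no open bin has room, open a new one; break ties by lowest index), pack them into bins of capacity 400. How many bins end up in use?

  80 → bin 1 (new)  [load 80/400]
  100 → bin 1  [load 180/400]
  290 → bin 2 (new)  [load 290/400]
  140 → bin 1  [load 320/400]
  380 → bin 3 (new)  [load 380/400]
  360 → bin 4 (new)  [load 360/400]
  340 → bin 5 (new)  [load 340/400]
  220 → bin 6 (new)  [load 220/400]
  290 → bin 7 (new)  [load 290/400]
  180 → bin 6  [load 400/400]
  260 → bin 8 (new)  [load 260/400]
  90 → bin 2  [load 380/400]
  240 → bin 9 (new)  [load 240/400]
  180 → bin 10 (new)  [load 180/400]
10 bins opened.

10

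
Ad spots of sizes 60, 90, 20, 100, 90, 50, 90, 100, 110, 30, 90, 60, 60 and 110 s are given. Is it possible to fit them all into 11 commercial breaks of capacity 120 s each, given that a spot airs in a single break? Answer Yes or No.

Yes

A valid assignment using 10 commercial breaks:
  break 1: 110 = 110
  break 2: 110 = 110
  break 3: 100 + 20 = 120
  break 4: 100 = 100
  break 5: 90 + 30 = 120
  break 6: 90 = 90
  break 7: 90 = 90
  break 8: 90 = 90
  break 9: 60 + 60 = 120
  break 10: 60 + 50 = 110
That uses only 10 ≤ 11, so 11 commercial breaks are enough.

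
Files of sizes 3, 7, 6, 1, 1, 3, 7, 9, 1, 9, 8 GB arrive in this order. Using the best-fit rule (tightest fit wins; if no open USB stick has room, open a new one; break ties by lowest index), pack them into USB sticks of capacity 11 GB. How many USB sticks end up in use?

  3 → USB stick 1 (new)  [load 3/11]
  7 → USB stick 1  [load 10/11]
  6 → USB stick 2 (new)  [load 6/11]
  1 → USB stick 1  [load 11/11]
  1 → USB stick 2  [load 7/11]
  3 → USB stick 2  [load 10/11]
  7 → USB stick 3 (new)  [load 7/11]
  9 → USB stick 4 (new)  [load 9/11]
  1 → USB stick 2  [load 11/11]
  9 → USB stick 5 (new)  [load 9/11]
  8 → USB stick 6 (new)  [load 8/11]
6 USB sticks opened.

6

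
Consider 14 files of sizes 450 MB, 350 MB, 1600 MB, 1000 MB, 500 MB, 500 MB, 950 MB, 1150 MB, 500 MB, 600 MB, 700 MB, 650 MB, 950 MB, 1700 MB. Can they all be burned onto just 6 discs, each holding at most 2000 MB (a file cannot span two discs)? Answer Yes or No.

No

Total = 11600 MB; ⌈11600/2000⌉ = 6.
The bound of 6 does not rule out 6, but exhaustive search shows no assignment into 6 discs of capacity 2000 MB exists — the minimum is 7.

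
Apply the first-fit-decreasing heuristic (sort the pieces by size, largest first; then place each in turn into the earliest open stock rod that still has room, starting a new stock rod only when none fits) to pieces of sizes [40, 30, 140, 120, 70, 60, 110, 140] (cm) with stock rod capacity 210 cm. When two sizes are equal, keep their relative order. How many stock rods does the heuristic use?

4

Sorted descending: 140, 140, 120, 110, 70, 60, 40, 30.
  140 → stock rod 1 (new)  [load 140/210]
  140 → stock rod 2 (new)  [load 140/210]
  120 → stock rod 3 (new)  [load 120/210]
  110 → stock rod 4 (new)  [load 110/210]
  70 → stock rod 1  [load 210/210]
  60 → stock rod 2  [load 200/210]
  40 → stock rod 3  [load 160/210]
  30 → stock rod 3  [load 190/210]
4 stock rods opened.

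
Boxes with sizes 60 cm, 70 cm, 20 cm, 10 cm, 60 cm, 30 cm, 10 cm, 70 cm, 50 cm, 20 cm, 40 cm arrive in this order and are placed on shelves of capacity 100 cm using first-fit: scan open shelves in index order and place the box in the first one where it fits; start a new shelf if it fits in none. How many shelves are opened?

  60 → shelf 1 (new)  [load 60/100]
  70 → shelf 2 (new)  [load 70/100]
  20 → shelf 1  [load 80/100]
  10 → shelf 1  [load 90/100]
  60 → shelf 3 (new)  [load 60/100]
  30 → shelf 2  [load 100/100]
  10 → shelf 1  [load 100/100]
  70 → shelf 4 (new)  [load 70/100]
  50 → shelf 5 (new)  [load 50/100]
  20 → shelf 3  [load 80/100]
  40 → shelf 5  [load 90/100]
5 shelves opened.

5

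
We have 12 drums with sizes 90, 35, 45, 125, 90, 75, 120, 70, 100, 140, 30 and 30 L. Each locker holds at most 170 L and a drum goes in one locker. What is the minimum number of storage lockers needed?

6

Total = 140 + 125 + 120 + 100 + 90 + 90 + 75 + 70 + 45 + 35 + 30 + 30 = 950 L.
Lower bound: ⌈950/170⌉ = 6 storage lockers.
A packing using 6 storage lockers:
  locker 1: 140 + 30 = 170
  locker 2: 125 + 45 = 170
  locker 3: 120 + 35 = 155
  locker 4: 100 + 70 = 170
  locker 5: 90 + 75 = 165
  locker 6: 90 + 30 = 120
This matches the lower bound, so 6 is optimal.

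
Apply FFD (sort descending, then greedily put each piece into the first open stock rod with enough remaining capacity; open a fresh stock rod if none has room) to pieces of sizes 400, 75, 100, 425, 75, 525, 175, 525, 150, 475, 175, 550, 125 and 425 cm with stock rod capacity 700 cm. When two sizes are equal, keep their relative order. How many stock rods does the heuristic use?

Sorted descending: 550, 525, 525, 475, 425, 425, 400, 175, 175, 150, 125, 100, 75, 75.
  550 → stock rod 1 (new)  [load 550/700]
  525 → stock rod 2 (new)  [load 525/700]
  525 → stock rod 3 (new)  [load 525/700]
  475 → stock rod 4 (new)  [load 475/700]
  425 → stock rod 5 (new)  [load 425/700]
  425 → stock rod 6 (new)  [load 425/700]
  400 → stock rod 7 (new)  [load 400/700]
  175 → stock rod 2  [load 700/700]
  175 → stock rod 3  [load 700/700]
  150 → stock rod 1  [load 700/700]
  125 → stock rod 4  [load 600/700]
  100 → stock rod 4  [load 700/700]
  75 → stock rod 5  [load 500/700]
  75 → stock rod 5  [load 575/700]
7 stock rods opened.

7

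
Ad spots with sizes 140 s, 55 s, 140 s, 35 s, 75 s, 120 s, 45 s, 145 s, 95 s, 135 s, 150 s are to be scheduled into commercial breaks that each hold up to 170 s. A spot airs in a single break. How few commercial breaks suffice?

8

Total = 150 + 145 + 140 + 140 + 135 + 120 + 95 + 75 + 55 + 45 + 35 = 1135 s.
Lower bound: ⌈1135/170⌉ = 7 commercial breaks.
A packing using 8 commercial breaks:
  break 1: 150 = 150
  break 2: 145 = 145
  break 3: 140 = 140
  break 4: 140 = 140
  break 5: 135 + 35 = 170
  break 6: 120 + 45 = 165
  break 7: 95 + 75 = 170
  break 8: 55 = 55
No arrangement into 7 commercial breaks stays within capacity, so 8 is optimal.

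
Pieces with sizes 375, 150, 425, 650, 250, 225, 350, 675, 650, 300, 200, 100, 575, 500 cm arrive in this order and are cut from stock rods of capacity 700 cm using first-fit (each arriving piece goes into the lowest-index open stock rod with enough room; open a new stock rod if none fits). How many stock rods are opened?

  375 → stock rod 1 (new)  [load 375/700]
  150 → stock rod 1  [load 525/700]
  425 → stock rod 2 (new)  [load 425/700]
  650 → stock rod 3 (new)  [load 650/700]
  250 → stock rod 2  [load 675/700]
  225 → stock rod 4 (new)  [load 225/700]
  350 → stock rod 4  [load 575/700]
  675 → stock rod 5 (new)  [load 675/700]
  650 → stock rod 6 (new)  [load 650/700]
  300 → stock rod 7 (new)  [load 300/700]
  200 → stock rod 7  [load 500/700]
  100 → stock rod 1  [load 625/700]
  575 → stock rod 8 (new)  [load 575/700]
  500 → stock rod 9 (new)  [load 500/700]
9 stock rods opened.

9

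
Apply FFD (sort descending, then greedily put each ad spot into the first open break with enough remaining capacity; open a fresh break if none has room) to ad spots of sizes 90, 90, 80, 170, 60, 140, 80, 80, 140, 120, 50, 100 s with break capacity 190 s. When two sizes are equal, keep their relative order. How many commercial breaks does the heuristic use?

Sorted descending: 170, 140, 140, 120, 100, 90, 90, 80, 80, 80, 60, 50.
  170 → break 1 (new)  [load 170/190]
  140 → break 2 (new)  [load 140/190]
  140 → break 3 (new)  [load 140/190]
  120 → break 4 (new)  [load 120/190]
  100 → break 5 (new)  [load 100/190]
  90 → break 5  [load 190/190]
  90 → break 6 (new)  [load 90/190]
  80 → break 6  [load 170/190]
  80 → break 7 (new)  [load 80/190]
  80 → break 7  [load 160/190]
  60 → break 4  [load 180/190]
  50 → break 2  [load 190/190]
7 commercial breaks opened.

7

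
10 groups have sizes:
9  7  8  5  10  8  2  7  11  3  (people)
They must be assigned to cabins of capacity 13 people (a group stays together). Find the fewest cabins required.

Total = 11 + 10 + 9 + 8 + 8 + 7 + 7 + 5 + 3 + 2 = 70 people.
Lower bound: ⌈70/13⌉ = 6 cabins.
Also, 7 groups each exceed 13/2 people, and no two of those can share a cabin, so at least 7 cabins are needed.
A packing using 7 cabins:
  cabin 1: 11 + 2 = 13
  cabin 2: 10 + 3 = 13
  cabin 3: 9 = 9
  cabin 4: 8 + 5 = 13
  cabin 5: 8 = 8
  cabin 6: 7 = 7
  cabin 7: 7 = 7
This matches the lower bound, so 7 is optimal.

7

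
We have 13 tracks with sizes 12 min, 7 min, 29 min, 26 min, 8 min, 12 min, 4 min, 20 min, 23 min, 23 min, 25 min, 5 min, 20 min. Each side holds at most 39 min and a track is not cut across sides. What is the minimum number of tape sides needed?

Total = 29 + 26 + 25 + 23 + 23 + 20 + 20 + 12 + 12 + 8 + 7 + 5 + 4 = 214 min.
Lower bound: ⌈214/39⌉ = 6 tape sides.
Also, 7 tracks each exceed 39/2 min, and no two of those can share a side, so at least 7 tape sides are needed.
A packing using 7 tape sides:
  side 1: 29 + 8 = 37
  side 2: 26 + 12 = 38
  side 3: 25 + 12 = 37
  side 4: 23 + 7 + 5 + 4 = 39
  side 5: 23 = 23
  side 6: 20 = 20
  side 7: 20 = 20
This matches the lower bound, so 7 is optimal.

7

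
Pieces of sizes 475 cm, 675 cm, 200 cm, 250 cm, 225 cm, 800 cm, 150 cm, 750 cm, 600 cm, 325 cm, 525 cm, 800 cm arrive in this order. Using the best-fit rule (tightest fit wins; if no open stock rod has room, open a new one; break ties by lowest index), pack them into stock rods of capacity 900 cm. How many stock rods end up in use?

  475 → stock rod 1 (new)  [load 475/900]
  675 → stock rod 2 (new)  [load 675/900]
  200 → stock rod 2  [load 875/900]
  250 → stock rod 1  [load 725/900]
  225 → stock rod 3 (new)  [load 225/900]
  800 → stock rod 4 (new)  [load 800/900]
  150 → stock rod 1  [load 875/900]
  750 → stock rod 5 (new)  [load 750/900]
  600 → stock rod 3  [load 825/900]
  325 → stock rod 6 (new)  [load 325/900]
  525 → stock rod 6  [load 850/900]
  800 → stock rod 7 (new)  [load 800/900]
7 stock rods opened.

7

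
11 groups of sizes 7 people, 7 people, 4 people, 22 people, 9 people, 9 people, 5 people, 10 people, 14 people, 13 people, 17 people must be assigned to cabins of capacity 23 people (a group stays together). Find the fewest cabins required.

6

Total = 22 + 17 + 14 + 13 + 10 + 9 + 9 + 7 + 7 + 5 + 4 = 117 people.
Lower bound: ⌈117/23⌉ = 6 cabins.
A packing using 6 cabins:
  cabin 1: 22 = 22
  cabin 2: 17 + 5 = 22
  cabin 3: 14 + 9 = 23
  cabin 4: 13 + 10 = 23
  cabin 5: 9 + 7 + 7 = 23
  cabin 6: 4 = 4
This matches the lower bound, so 6 is optimal.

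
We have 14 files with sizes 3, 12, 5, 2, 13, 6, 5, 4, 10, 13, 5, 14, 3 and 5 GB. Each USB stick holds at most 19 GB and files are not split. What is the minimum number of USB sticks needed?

Total = 14 + 13 + 13 + 12 + 10 + 6 + 5 + 5 + 5 + 5 + 4 + 3 + 3 + 2 = 100 GB.
Lower bound: ⌈100/19⌉ = 6 USB sticks.
A packing using 6 USB sticks:
  USB stick 1: 14 + 5 = 19
  USB stick 2: 13 + 6 = 19
  USB stick 3: 13 + 5 = 18
  USB stick 4: 12 + 5 + 2 = 19
  USB stick 5: 10 + 5 + 4 = 19
  USB stick 6: 3 + 3 = 6
This matches the lower bound, so 6 is optimal.

6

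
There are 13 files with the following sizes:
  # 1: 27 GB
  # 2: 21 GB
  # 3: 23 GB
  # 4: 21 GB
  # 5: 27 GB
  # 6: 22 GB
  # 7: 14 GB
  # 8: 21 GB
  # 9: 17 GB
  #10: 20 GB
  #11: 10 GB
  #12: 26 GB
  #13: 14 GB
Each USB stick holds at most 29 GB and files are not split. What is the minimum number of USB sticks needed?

11

Total = 27 + 27 + 26 + 23 + 22 + 21 + 21 + 21 + 20 + 17 + 14 + 14 + 10 = 263 GB.
Lower bound: ⌈263/29⌉ = 10 USB sticks.
A packing using 11 USB sticks:
  USB stick 1: 27 = 27
  USB stick 2: 27 = 27
  USB stick 3: 26 = 26
  USB stick 4: 23 = 23
  USB stick 5: 22 = 22
  USB stick 6: 21 = 21
  USB stick 7: 21 = 21
  USB stick 8: 21 = 21
  USB stick 9: 20 = 20
  USB stick 10: 17 + 10 = 27
  USB stick 11: 14 + 14 = 28
No arrangement into 10 USB sticks stays within capacity, so 11 is optimal.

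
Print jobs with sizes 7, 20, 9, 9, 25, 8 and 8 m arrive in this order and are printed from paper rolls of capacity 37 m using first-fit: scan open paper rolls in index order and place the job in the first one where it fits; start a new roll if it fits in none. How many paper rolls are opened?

3

  7 → roll 1 (new)  [load 7/37]
  20 → roll 1  [load 27/37]
  9 → roll 1  [load 36/37]
  9 → roll 2 (new)  [load 9/37]
  25 → roll 2  [load 34/37]
  8 → roll 3 (new)  [load 8/37]
  8 → roll 3  [load 16/37]
3 paper rolls opened.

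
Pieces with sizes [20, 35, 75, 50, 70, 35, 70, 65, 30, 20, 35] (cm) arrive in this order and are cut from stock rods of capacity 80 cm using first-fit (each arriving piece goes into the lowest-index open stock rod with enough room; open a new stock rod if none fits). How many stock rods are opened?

  20 → stock rod 1 (new)  [load 20/80]
  35 → stock rod 1  [load 55/80]
  75 → stock rod 2 (new)  [load 75/80]
  50 → stock rod 3 (new)  [load 50/80]
  70 → stock rod 4 (new)  [load 70/80]
  35 → stock rod 5 (new)  [load 35/80]
  70 → stock rod 6 (new)  [load 70/80]
  65 → stock rod 7 (new)  [load 65/80]
  30 → stock rod 3  [load 80/80]
  20 → stock rod 1  [load 75/80]
  35 → stock rod 5  [load 70/80]
7 stock rods opened.

7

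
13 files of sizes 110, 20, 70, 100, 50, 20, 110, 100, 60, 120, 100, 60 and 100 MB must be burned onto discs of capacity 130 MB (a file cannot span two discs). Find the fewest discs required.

9

Total = 120 + 110 + 110 + 100 + 100 + 100 + 100 + 70 + 60 + 60 + 50 + 20 + 20 = 1020 MB.
Lower bound: ⌈1020/130⌉ = 8 discs.
A packing using 9 discs:
  disc 1: 120 = 120
  disc 2: 110 + 20 = 130
  disc 3: 110 + 20 = 130
  disc 4: 100 = 100
  disc 5: 100 = 100
  disc 6: 100 = 100
  disc 7: 100 = 100
  disc 8: 70 + 60 = 130
  disc 9: 60 + 50 = 110
No arrangement into 8 discs stays within capacity, so 9 is optimal.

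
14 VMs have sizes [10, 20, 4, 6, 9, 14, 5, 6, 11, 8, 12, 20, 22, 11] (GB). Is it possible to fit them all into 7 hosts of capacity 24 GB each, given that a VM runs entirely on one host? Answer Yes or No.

Yes

A valid assignment using 7 hosts:
  host 1: 22 = 22
  host 2: 20 + 4 = 24
  host 3: 20 = 20
  host 4: 14 + 10 = 24
  host 5: 12 + 11 = 23
  host 6: 11 + 8 + 5 = 24
  host 7: 9 + 6 + 6 = 21
Every load is within 24 GB, so 7 hosts suffice.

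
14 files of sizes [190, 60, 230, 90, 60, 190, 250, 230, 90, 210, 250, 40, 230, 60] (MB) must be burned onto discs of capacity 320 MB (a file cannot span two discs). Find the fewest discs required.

Total = 250 + 250 + 230 + 230 + 230 + 210 + 190 + 190 + 90 + 90 + 60 + 60 + 60 + 40 = 2180 MB.
Lower bound: ⌈2180/320⌉ = 7 discs.
Also, 8 files each exceed 160 MB, and no two of those can share a disc, so at least 8 discs are needed.
A packing using 8 discs:
  disc 1: 250 + 60 = 310
  disc 2: 250 + 60 = 310
  disc 3: 230 + 90 = 320
  disc 4: 230 + 90 = 320
  disc 5: 230 + 60 = 290
  disc 6: 210 + 40 = 250
  disc 7: 190 = 190
  disc 8: 190 = 190
This matches the lower bound, so 8 is optimal.

8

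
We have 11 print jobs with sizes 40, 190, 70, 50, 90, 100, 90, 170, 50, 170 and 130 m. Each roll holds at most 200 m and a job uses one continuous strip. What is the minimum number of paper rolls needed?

Total = 190 + 170 + 170 + 130 + 100 + 90 + 90 + 70 + 50 + 50 + 40 = 1150 m.
Lower bound: ⌈1150/200⌉ = 6 paper rolls.
A packing using 7 paper rolls:
  roll 1: 190 = 190
  roll 2: 170 = 170
  roll 3: 170 = 170
  roll 4: 130 + 70 = 200
  roll 5: 100 + 90 = 190
  roll 6: 90 + 50 + 50 = 190
  roll 7: 40 = 40
No arrangement into 6 paper rolls stays within capacity, so 7 is optimal.

7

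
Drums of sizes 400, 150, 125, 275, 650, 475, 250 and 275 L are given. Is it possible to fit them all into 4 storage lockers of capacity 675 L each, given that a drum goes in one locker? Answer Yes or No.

Yes

A valid assignment using 4 storage lockers:
  locker 1: 650 = 650
  locker 2: 475 + 150 = 625
  locker 3: 400 + 275 = 675
  locker 4: 275 + 250 + 125 = 650
Every load is within 675 L, so 4 storage lockers suffice.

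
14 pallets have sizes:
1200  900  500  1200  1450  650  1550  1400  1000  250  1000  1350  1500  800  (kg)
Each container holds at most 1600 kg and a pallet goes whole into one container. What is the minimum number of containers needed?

11

Total = 1550 + 1500 + 1450 + 1400 + 1350 + 1200 + 1200 + 1000 + 1000 + 900 + 800 + 650 + 500 + 250 = 14750 kg.
Lower bound: ⌈14750/1600⌉ = 10 containers.
A packing using 11 containers:
  container 1: 1550 = 1550
  container 2: 1500 = 1500
  container 3: 1450 = 1450
  container 4: 1400 = 1400
  container 5: 1350 + 250 = 1600
  container 6: 1200 = 1200
  container 7: 1200 = 1200
  container 8: 1000 + 500 = 1500
  container 9: 1000 = 1000
  container 10: 900 + 650 = 1550
  container 11: 800 = 800
No arrangement into 10 containers stays within capacity, so 11 is optimal.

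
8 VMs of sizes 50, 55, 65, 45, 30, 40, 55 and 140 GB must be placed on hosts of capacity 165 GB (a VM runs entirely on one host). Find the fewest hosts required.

4

Total = 140 + 65 + 55 + 55 + 50 + 45 + 40 + 30 = 480 GB.
Lower bound: ⌈480/165⌉ = 3 hosts.
A packing using 4 hosts:
  host 1: 140 = 140
  host 2: 65 + 55 + 45 = 165
  host 3: 55 + 50 + 40 = 145
  host 4: 30 = 30
No arrangement into 3 hosts stays within capacity, so 4 is optimal.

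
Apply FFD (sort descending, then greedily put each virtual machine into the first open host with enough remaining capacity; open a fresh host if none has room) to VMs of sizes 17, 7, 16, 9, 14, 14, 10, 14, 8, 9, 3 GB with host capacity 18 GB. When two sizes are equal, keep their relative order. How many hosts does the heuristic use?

8

Sorted descending: 17, 16, 14, 14, 14, 10, 9, 9, 8, 7, 3.
  17 → host 1 (new)  [load 17/18]
  16 → host 2 (new)  [load 16/18]
  14 → host 3 (new)  [load 14/18]
  14 → host 4 (new)  [load 14/18]
  14 → host 5 (new)  [load 14/18]
  10 → host 6 (new)  [load 10/18]
  9 → host 7 (new)  [load 9/18]
  9 → host 7  [load 18/18]
  8 → host 6  [load 18/18]
  7 → host 8 (new)  [load 7/18]
  3 → host 3  [load 17/18]
8 hosts opened.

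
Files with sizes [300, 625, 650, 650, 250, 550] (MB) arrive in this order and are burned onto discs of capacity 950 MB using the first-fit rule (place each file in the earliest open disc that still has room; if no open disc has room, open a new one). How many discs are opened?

4

  300 → disc 1 (new)  [load 300/950]
  625 → disc 1  [load 925/950]
  650 → disc 2 (new)  [load 650/950]
  650 → disc 3 (new)  [load 650/950]
  250 → disc 2  [load 900/950]
  550 → disc 4 (new)  [load 550/950]
4 discs opened.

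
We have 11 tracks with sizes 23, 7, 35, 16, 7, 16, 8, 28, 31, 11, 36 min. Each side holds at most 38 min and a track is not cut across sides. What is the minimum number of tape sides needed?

Total = 36 + 35 + 31 + 28 + 23 + 16 + 16 + 11 + 8 + 7 + 7 = 218 min.
Lower bound: ⌈218/38⌉ = 6 tape sides.
A packing using 7 tape sides:
  side 1: 36 = 36
  side 2: 35 = 35
  side 3: 31 + 7 = 38
  side 4: 28 + 8 = 36
  side 5: 23 + 11 = 34
  side 6: 16 + 16 = 32
  side 7: 7 = 7
No arrangement into 6 tape sides stays within capacity, so 7 is optimal.

7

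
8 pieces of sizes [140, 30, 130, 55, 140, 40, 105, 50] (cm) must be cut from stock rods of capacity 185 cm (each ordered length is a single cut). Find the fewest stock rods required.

4

Total = 140 + 140 + 130 + 105 + 55 + 50 + 40 + 30 = 690 cm.
Lower bound: ⌈690/185⌉ = 4 stock rods.
A packing using 4 stock rods:
  stock rod 1: 140 + 40 = 180
  stock rod 2: 140 + 30 = 170
  stock rod 3: 130 + 55 = 185
  stock rod 4: 105 + 50 = 155
This matches the lower bound, so 4 is optimal.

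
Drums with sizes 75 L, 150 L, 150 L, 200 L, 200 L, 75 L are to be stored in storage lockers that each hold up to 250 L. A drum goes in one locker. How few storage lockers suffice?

4

Total = 200 + 200 + 150 + 150 + 75 + 75 = 850 L.
Lower bound: ⌈850/250⌉ = 4 storage lockers.
A packing using 4 storage lockers:
  locker 1: 200 = 200
  locker 2: 200 = 200
  locker 3: 150 + 75 = 225
  locker 4: 150 + 75 = 225
This matches the lower bound, so 4 is optimal.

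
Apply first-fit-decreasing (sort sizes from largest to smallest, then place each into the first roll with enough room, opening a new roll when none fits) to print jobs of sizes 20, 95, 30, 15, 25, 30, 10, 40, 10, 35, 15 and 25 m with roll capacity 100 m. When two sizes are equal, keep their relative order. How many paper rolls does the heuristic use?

Sorted descending: 95, 40, 35, 30, 30, 25, 25, 20, 15, 15, 10, 10.
  95 → roll 1 (new)  [load 95/100]
  40 → roll 2 (new)  [load 40/100]
  35 → roll 2  [load 75/100]
  30 → roll 3 (new)  [load 30/100]
  30 → roll 3  [load 60/100]
  25 → roll 2  [load 100/100]
  25 → roll 3  [load 85/100]
  20 → roll 4 (new)  [load 20/100]
  15 → roll 3  [load 100/100]
  15 → roll 4  [load 35/100]
  10 → roll 4  [load 45/100]
  10 → roll 4  [load 55/100]
4 paper rolls opened.

4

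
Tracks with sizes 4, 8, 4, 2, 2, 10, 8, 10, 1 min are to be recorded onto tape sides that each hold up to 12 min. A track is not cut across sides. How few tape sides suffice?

Total = 10 + 10 + 8 + 8 + 4 + 4 + 2 + 2 + 1 = 49 min.
Lower bound: ⌈49/12⌉ = 5 tape sides.
A packing using 5 tape sides:
  side 1: 10 + 2 = 12
  side 2: 10 + 2 = 12
  side 3: 8 + 4 = 12
  side 4: 8 + 4 = 12
  side 5: 1 = 1
This matches the lower bound, so 5 is optimal.

5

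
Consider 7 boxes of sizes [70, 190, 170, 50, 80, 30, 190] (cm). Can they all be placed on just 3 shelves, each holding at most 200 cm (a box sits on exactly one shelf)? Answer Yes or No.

Total = 780 cm; ⌈780/200⌉ = 4.
At least 4 shelves are required, but only 3 are allowed.

No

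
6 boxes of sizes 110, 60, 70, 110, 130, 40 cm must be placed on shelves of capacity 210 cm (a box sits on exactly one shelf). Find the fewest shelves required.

3

Total = 130 + 110 + 110 + 70 + 60 + 40 = 520 cm.
Lower bound: ⌈520/210⌉ = 3 shelves.
A packing using 3 shelves:
  shelf 1: 130 + 70 = 200
  shelf 2: 110 + 60 + 40 = 210
  shelf 3: 110 = 110
This matches the lower bound, so 3 is optimal.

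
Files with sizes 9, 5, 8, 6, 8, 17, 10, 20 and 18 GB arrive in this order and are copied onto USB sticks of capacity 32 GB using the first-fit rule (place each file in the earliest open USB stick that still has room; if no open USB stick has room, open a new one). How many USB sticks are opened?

  9 → USB stick 1 (new)  [load 9/32]
  5 → USB stick 1  [load 14/32]
  8 → USB stick 1  [load 22/32]
  6 → USB stick 1  [load 28/32]
  8 → USB stick 2 (new)  [load 8/32]
  17 → USB stick 2  [load 25/32]
  10 → USB stick 3 (new)  [load 10/32]
  20 → USB stick 3  [load 30/32]
  18 → USB stick 4 (new)  [load 18/32]
4 USB sticks opened.

4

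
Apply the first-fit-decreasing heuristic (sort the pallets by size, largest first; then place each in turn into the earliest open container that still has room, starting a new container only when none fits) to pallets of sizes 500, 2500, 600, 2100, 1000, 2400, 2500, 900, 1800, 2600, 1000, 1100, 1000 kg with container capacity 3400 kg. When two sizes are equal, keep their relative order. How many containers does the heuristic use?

7

Sorted descending: 2600, 2500, 2500, 2400, 2100, 1800, 1100, 1000, 1000, 1000, 900, 600, 500.
  2600 → container 1 (new)  [load 2600/3400]
  2500 → container 2 (new)  [load 2500/3400]
  2500 → container 3 (new)  [load 2500/3400]
  2400 → container 4 (new)  [load 2400/3400]
  2100 → container 5 (new)  [load 2100/3400]
  1800 → container 6 (new)  [load 1800/3400]
  1100 → container 5  [load 3200/3400]
  1000 → container 4  [load 3400/3400]
  1000 → container 6  [load 2800/3400]
  1000 → container 7 (new)  [load 1000/3400]
  900 → container 2  [load 3400/3400]
  600 → container 1  [load 3200/3400]
  500 → container 3  [load 3000/3400]
7 containers opened.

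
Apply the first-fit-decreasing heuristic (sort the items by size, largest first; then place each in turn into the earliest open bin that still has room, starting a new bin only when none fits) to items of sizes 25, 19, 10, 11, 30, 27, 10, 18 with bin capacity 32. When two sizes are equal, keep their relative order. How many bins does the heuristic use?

6

Sorted descending: 30, 27, 25, 19, 18, 11, 10, 10.
  30 → bin 1 (new)  [load 30/32]
  27 → bin 2 (new)  [load 27/32]
  25 → bin 3 (new)  [load 25/32]
  19 → bin 4 (new)  [load 19/32]
  18 → bin 5 (new)  [load 18/32]
  11 → bin 4  [load 30/32]
  10 → bin 5  [load 28/32]
  10 → bin 6 (new)  [load 10/32]
6 bins opened.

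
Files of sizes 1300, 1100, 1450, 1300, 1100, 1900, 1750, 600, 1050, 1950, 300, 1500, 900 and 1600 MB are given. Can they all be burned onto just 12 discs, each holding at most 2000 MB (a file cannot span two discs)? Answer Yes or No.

Yes

A valid assignment using 11 discs:
  disc 1: 1950 = 1950
  disc 2: 1900 = 1900
  disc 3: 1750 = 1750
  disc 4: 1600 + 300 = 1900
  disc 5: 1500 = 1500
  disc 6: 1450 = 1450
  disc 7: 1300 + 600 = 1900
  disc 8: 1300 = 1300
  disc 9: 1100 + 900 = 2000
  disc 10: 1100 = 1100
  disc 11: 1050 = 1050
That uses only 11 ≤ 12, so 12 discs are enough.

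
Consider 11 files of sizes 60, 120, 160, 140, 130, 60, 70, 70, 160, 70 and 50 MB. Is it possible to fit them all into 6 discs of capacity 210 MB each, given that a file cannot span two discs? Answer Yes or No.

Yes

A valid assignment using 6 discs:
  disc 1: 160 + 50 = 210
  disc 2: 160 = 160
  disc 3: 140 + 70 = 210
  disc 4: 130 + 70 = 200
  disc 5: 120 + 70 = 190
  disc 6: 60 + 60 = 120
Every load is within 210 MB, so 6 discs suffice.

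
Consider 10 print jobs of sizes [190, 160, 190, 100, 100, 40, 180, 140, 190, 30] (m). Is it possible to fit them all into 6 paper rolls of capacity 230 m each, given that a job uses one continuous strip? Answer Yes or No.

Total = 1320 m; ⌈1320/230⌉ = 6.
The bound of 6 does not rule out 6, but exhaustive search shows no assignment into 6 paper rolls of capacity 230 m exists — the minimum is 7.

No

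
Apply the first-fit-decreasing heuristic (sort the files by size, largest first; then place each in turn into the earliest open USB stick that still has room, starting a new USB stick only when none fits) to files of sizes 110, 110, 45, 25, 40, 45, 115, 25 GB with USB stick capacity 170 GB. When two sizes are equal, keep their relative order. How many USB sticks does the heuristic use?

Sorted descending: 115, 110, 110, 45, 45, 40, 25, 25.
  115 → USB stick 1 (new)  [load 115/170]
  110 → USB stick 2 (new)  [load 110/170]
  110 → USB stick 3 (new)  [load 110/170]
  45 → USB stick 1  [load 160/170]
  45 → USB stick 2  [load 155/170]
  40 → USB stick 3  [load 150/170]
  25 → USB stick 4 (new)  [load 25/170]
  25 → USB stick 4  [load 50/170]
4 USB sticks opened.

4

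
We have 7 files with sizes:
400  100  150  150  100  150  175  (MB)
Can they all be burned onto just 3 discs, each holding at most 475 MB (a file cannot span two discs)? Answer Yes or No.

Yes

A valid assignment using 3 discs:
  disc 1: 400 = 400
  disc 2: 175 + 150 + 150 = 475
  disc 3: 150 + 100 + 100 = 350
Every load is within 475 MB, so 3 discs suffice.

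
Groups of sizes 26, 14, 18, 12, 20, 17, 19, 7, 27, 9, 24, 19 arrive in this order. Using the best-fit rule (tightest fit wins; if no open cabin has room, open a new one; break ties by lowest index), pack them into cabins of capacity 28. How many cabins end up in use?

  26 → cabin 1 (new)  [load 26/28]
  14 → cabin 2 (new)  [load 14/28]
  18 → cabin 3 (new)  [load 18/28]
  12 → cabin 2  [load 26/28]
  20 → cabin 4 (new)  [load 20/28]
  17 → cabin 5 (new)  [load 17/28]
  19 → cabin 6 (new)  [load 19/28]
  7 → cabin 4  [load 27/28]
  27 → cabin 7 (new)  [load 27/28]
  9 → cabin 6  [load 28/28]
  24 → cabin 8 (new)  [load 24/28]
  19 → cabin 9 (new)  [load 19/28]
9 cabins opened.

9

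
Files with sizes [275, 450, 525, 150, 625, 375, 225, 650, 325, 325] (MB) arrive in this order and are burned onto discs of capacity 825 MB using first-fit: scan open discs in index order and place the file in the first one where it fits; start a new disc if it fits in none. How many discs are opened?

  275 → disc 1 (new)  [load 275/825]
  450 → disc 1  [load 725/825]
  525 → disc 2 (new)  [load 525/825]
  150 → disc 2  [load 675/825]
  625 → disc 3 (new)  [load 625/825]
  375 → disc 4 (new)  [load 375/825]
  225 → disc 4  [load 600/825]
  650 → disc 5 (new)  [load 650/825]
  325 → disc 6 (new)  [load 325/825]
  325 → disc 6  [load 650/825]
6 discs opened.

6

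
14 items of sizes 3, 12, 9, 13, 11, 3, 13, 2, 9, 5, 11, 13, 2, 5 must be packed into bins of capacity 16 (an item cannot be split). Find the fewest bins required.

Total = 13 + 13 + 13 + 12 + 11 + 11 + 9 + 9 + 5 + 5 + 3 + 3 + 2 + 2 = 111.
Lower bound: ⌈111/16⌉ = 7 bins.
Also, 8 items each exceed 8, and no two of those can share a bin, so at least 8 bins are needed.
A packing using 8 bins:
  bin 1: 13 + 3 = 16
  bin 2: 13 + 3 = 16
  bin 3: 13 + 2 = 15
  bin 4: 12 + 2 = 14
  bin 5: 11 + 5 = 16
  bin 6: 11 + 5 = 16
  bin 7: 9 = 9
  bin 8: 9 = 9
This matches the lower bound, so 8 is optimal.

8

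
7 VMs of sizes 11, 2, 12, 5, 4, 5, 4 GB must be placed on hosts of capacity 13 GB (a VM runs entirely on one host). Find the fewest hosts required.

4

Total = 12 + 11 + 5 + 5 + 4 + 4 + 2 = 43 GB.
Lower bound: ⌈43/13⌉ = 4 hosts.
A packing using 4 hosts:
  host 1: 12 = 12
  host 2: 11 + 2 = 13
  host 3: 5 + 5 = 10
  host 4: 4 + 4 = 8
This matches the lower bound, so 4 is optimal.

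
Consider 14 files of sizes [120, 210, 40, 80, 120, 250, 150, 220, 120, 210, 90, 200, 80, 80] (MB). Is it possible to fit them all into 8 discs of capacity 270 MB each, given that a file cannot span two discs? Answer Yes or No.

Total = 1970 MB; ⌈1970/270⌉ = 8.
The bound of 8 does not rule out 8, but exhaustive search shows no assignment into 8 discs of capacity 270 MB exists — the minimum is 9.

No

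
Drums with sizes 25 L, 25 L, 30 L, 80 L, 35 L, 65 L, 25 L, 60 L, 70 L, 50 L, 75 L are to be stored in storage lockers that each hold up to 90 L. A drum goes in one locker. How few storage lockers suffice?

Total = 80 + 75 + 70 + 65 + 60 + 50 + 35 + 30 + 25 + 25 + 25 = 540 L.
Lower bound: ⌈540/90⌉ = 6 storage lockers.
A packing using 7 storage lockers:
  locker 1: 80 = 80
  locker 2: 75 = 75
  locker 3: 70 = 70
  locker 4: 65 + 25 = 90
  locker 5: 60 + 30 = 90
  locker 6: 50 + 35 = 85
  locker 7: 25 + 25 = 50
No arrangement into 6 storage lockers stays within capacity, so 7 is optimal.

7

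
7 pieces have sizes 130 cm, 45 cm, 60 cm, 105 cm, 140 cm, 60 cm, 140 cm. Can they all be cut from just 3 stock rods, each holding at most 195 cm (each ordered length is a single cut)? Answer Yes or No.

No

Total = 680 cm; ⌈680/195⌉ = 4.
At least 4 stock rods are required, but only 3 are allowed.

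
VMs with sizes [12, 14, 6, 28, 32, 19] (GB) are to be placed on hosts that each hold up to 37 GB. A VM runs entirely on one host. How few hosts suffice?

4

Total = 32 + 28 + 19 + 14 + 12 + 6 = 111 GB.
Lower bound: ⌈111/37⌉ = 3 hosts.
A packing using 4 hosts:
  host 1: 32 = 32
  host 2: 28 + 6 = 34
  host 3: 19 + 14 = 33
  host 4: 12 = 12
No arrangement into 3 hosts stays within capacity, so 4 is optimal.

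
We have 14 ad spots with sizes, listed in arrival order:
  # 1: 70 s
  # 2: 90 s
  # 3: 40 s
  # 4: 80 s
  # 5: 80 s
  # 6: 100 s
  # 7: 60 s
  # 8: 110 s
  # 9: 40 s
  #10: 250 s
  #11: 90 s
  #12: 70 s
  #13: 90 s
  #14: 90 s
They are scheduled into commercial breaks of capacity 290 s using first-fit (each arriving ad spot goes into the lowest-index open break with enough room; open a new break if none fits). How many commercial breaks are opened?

5

  70 → break 1 (new)  [load 70/290]
  90 → break 1  [load 160/290]
  40 → break 1  [load 200/290]
  80 → break 1  [load 280/290]
  80 → break 2 (new)  [load 80/290]
  100 → break 2  [load 180/290]
  60 → break 2  [load 240/290]
  110 → break 3 (new)  [load 110/290]
  40 → break 2  [load 280/290]
  250 → break 4 (new)  [load 250/290]
  90 → break 3  [load 200/290]
  70 → break 3  [load 270/290]
  90 → break 5 (new)  [load 90/290]
  90 → break 5  [load 180/290]
5 commercial breaks opened.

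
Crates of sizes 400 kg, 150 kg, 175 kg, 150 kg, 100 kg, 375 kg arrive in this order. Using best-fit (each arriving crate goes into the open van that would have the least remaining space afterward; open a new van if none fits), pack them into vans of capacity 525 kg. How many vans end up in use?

  400 → van 1 (new)  [load 400/525]
  150 → van 2 (new)  [load 150/525]
  175 → van 2  [load 325/525]
  150 → van 2  [load 475/525]
  100 → van 1  [load 500/525]
  375 → van 3 (new)  [load 375/525]
3 vans opened.

3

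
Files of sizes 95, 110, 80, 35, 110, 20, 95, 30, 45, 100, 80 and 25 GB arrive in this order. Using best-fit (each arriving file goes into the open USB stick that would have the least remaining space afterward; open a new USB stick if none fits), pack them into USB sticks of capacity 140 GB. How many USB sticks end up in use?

  95 → USB stick 1 (new)  [load 95/140]
  110 → USB stick 2 (new)  [load 110/140]
  80 → USB stick 3 (new)  [load 80/140]
  35 → USB stick 1  [load 130/140]
  110 → USB stick 4 (new)  [load 110/140]
  20 → USB stick 2  [load 130/140]
  95 → USB stick 5 (new)  [load 95/140]
  30 → USB stick 4  [load 140/140]
  45 → USB stick 5  [load 140/140]
  100 → USB stick 6 (new)  [load 100/140]
  80 → USB stick 7 (new)  [load 80/140]
  25 → USB stick 6  [load 125/140]
7 USB sticks opened.

7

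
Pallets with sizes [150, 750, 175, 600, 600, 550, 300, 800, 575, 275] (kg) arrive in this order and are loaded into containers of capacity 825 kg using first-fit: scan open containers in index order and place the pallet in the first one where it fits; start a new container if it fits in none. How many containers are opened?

7

  150 → container 1 (new)  [load 150/825]
  750 → container 2 (new)  [load 750/825]
  175 → container 1  [load 325/825]
  600 → container 3 (new)  [load 600/825]
  600 → container 4 (new)  [load 600/825]
  550 → container 5 (new)  [load 550/825]
  300 → container 1  [load 625/825]
  800 → container 6 (new)  [load 800/825]
  575 → container 7 (new)  [load 575/825]
  275 → container 5  [load 825/825]
7 containers opened.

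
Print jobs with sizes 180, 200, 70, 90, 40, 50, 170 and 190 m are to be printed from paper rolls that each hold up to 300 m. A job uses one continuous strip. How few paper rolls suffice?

4

Total = 200 + 190 + 180 + 170 + 90 + 70 + 50 + 40 = 990 m.
Lower bound: ⌈990/300⌉ = 4 paper rolls.
A packing using 4 paper rolls:
  roll 1: 200 + 90 = 290
  roll 2: 190 + 70 + 40 = 300
  roll 3: 180 + 50 = 230
  roll 4: 170 = 170
This matches the lower bound, so 4 is optimal.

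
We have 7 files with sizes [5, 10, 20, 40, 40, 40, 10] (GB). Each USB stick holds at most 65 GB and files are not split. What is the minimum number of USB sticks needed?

Total = 40 + 40 + 40 + 20 + 10 + 10 + 5 = 165 GB.
Lower bound: ⌈165/65⌉ = 3 USB sticks.
A packing using 3 USB sticks:
  USB stick 1: 40 + 20 + 5 = 65
  USB stick 2: 40 + 10 + 10 = 60
  USB stick 3: 40 = 40
This matches the lower bound, so 3 is optimal.

3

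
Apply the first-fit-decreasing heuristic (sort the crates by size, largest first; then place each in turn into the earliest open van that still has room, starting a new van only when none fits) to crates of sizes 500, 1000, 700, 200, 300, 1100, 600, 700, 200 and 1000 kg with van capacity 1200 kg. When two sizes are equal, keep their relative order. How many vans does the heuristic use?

6

Sorted descending: 1100, 1000, 1000, 700, 700, 600, 500, 300, 200, 200.
  1100 → van 1 (new)  [load 1100/1200]
  1000 → van 2 (new)  [load 1000/1200]
  1000 → van 3 (new)  [load 1000/1200]
  700 → van 4 (new)  [load 700/1200]
  700 → van 5 (new)  [load 700/1200]
  600 → van 6 (new)  [load 600/1200]
  500 → van 4  [load 1200/1200]
  300 → van 5  [load 1000/1200]
  200 → van 2  [load 1200/1200]
  200 → van 3  [load 1200/1200]
6 vans opened.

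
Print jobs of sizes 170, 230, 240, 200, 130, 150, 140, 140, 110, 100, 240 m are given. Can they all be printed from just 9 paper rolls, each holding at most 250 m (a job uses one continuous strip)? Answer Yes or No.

Yes

A valid assignment using 9 paper rolls:
  roll 1: 240 = 240
  roll 2: 240 = 240
  roll 3: 230 = 230
  roll 4: 200 = 200
  roll 5: 170 = 170
  roll 6: 150 + 100 = 250
  roll 7: 140 + 110 = 250
  roll 8: 140 = 140
  roll 9: 130 = 130
Every load is within 250 m, so 9 paper rolls suffice.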